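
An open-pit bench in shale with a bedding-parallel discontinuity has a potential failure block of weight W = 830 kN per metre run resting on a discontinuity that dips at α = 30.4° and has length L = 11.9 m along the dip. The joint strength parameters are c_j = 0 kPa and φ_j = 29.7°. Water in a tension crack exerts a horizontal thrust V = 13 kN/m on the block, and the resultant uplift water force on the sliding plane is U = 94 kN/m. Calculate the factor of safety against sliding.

FS = 0.81

Resolving the block weight along and normal to the plane and applying the Mohr–Coulomb strength on the joint:
N' = W cosα − U − V sinα = 830·cos30.4° − 94 − 13·sin30.4° = 615.3 kN/m
Driving force T = W sinα + V cosα = 830·sin30.4° + 13·cos30.4° = 431.2 kN/m
Resisting force R = c_j·L + N'·tanφ_j = 0·11.9 + 615.3·tan29.7° = 0.0 + 351.0 = 351.0 kN/m
FS = R / T = 351.0 / 431.2 = 0.814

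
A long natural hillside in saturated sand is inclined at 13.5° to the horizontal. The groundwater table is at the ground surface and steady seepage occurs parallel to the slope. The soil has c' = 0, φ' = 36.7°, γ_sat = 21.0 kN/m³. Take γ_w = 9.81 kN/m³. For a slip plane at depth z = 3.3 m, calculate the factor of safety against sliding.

With seepage parallel to the slope and the water table at the surface, the effective normal stress on the slip plane uses the buoyant unit weight γ' = γ_sat − γ_w while the driving shear stress uses γ_sat:
FS = [c' + γ' z cos²β tanφ'] / [γ_sat z sinβ cosβ]
(For c' = 0 this reduces to FS = (γ'/γ_sat)·tanφ'/tanβ.)
γ' = 21.0 − 9.81 = 11.19 kN/m³
Numerator = 0.0 + 11.19·3.3·cos²13.5°·tan36.7° = 0.0 + 11.19·3.3·0.9455·0.7454 = 26.025 kPa
Denominator = 21.0·3.3·sin13.5°·cos13.5° = 21.0·3.3·0.2334·0.9724 = 15.731 kPa
FS = 26.025 / 15.731 = 1.654

FS = 1.65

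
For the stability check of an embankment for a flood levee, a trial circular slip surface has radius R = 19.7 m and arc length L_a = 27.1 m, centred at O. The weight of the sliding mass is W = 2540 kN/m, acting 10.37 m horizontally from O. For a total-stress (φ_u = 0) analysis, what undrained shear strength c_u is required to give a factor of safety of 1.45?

FS = c_u·L_a·R / (W·d), so c_u = FS·W·d / (L_a·R).
c_u = 1.45·2540·10.37 / (27.10·19.7) = 38192.7 / 533.87 = 71.54 kPa

c_u = 71.5 kPa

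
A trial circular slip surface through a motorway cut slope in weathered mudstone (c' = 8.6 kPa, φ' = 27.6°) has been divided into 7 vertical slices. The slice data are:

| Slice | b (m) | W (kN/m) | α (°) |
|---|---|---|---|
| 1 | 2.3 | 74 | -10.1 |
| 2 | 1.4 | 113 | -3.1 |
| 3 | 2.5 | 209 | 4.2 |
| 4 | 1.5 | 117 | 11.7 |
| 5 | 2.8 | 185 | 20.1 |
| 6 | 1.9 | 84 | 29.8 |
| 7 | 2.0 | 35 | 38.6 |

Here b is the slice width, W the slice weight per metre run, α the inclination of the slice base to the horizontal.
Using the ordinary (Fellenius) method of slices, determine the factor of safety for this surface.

FS = 3.69

Ordinary method of slices: FS = Σ[c'·Δl_i + (W_i cosα_i)·tanφ'] / Σ W_i sinα_i, with Δl_i = b_i / cosα_i.
Slice 1: Δl = 2.3/cos(-10.1°) = 2.336 m; N'_1 = 74·cos(-10.1°) = 72.9; c'Δl = 20.09; W sinα = -13.0
Slice 2: Δl = 1.4/cos(-3.1°) = 1.402 m; N'_2 = 113·cos(-3.1°) = 112.8; c'Δl = 12.06; W sinα = -6.1
Slice 3: Δl = 2.5/cos4.2° = 2.507 m; N'_3 = 209·cos4.2° = 208.4; c'Δl = 21.56; W sinα = 15.3
Slice 4: Δl = 1.5/cos11.7° = 1.532 m; N'_4 = 117·cos11.7° = 114.6; c'Δl = 13.17; W sinα = 23.7
Slice 5: Δl = 2.8/cos20.1° = 2.982 m; N'_5 = 185·cos20.1° = 173.7; c'Δl = 25.64; W sinα = 63.6
Slice 6: Δl = 1.9/cos29.8° = 2.190 m; N'_6 = 84·cos29.8° = 72.9; c'Δl = 18.83; W sinα = 41.7
Slice 7: Δl = 2.0/cos38.6° = 2.559 m; N'_7 = 35·cos38.6° = 27.4; c'Δl = 22.01; W sinα = 21.8
Σc'Δl = 133.4 kN/m; ΣN' = 782.7 kN/m; ΣW sinα = 147.1 kN/m
Resisting = 133.4 + 782.7·tan27.6° = 133.4 + 409.2 = 542.5 kN/m
FS = 542.5 / 147.1 = 3.688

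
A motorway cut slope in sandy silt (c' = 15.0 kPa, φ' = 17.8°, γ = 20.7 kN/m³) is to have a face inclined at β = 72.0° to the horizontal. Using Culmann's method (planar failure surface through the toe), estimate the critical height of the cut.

H_c = 6.32 m

Culmann's analysis gives the critical failure plane at α_cr = (β + φ')/2 = (72.0 + 17.8)/2 = 44.9°, and the critical height
H_c = (4c'/γ) · sinβ cosφ' / [1 − cos(β − φ')]
    = (4·15.0/20.7) · sin72.0°·cos17.8° / [1 − cos(54.2°)]
    = 2.899 · 0.9511·0.9521 / [1 − 0.5850]
    = 2.899 · 0.9055 / 0.4150
    = 6.32 m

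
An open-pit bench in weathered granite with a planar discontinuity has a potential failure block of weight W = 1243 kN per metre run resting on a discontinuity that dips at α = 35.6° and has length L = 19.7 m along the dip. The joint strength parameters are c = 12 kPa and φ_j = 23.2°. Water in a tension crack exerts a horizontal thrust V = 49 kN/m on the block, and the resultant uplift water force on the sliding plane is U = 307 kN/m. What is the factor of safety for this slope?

FS = 0.69

Resolving the block weight along and normal to the plane and applying the Mohr–Coulomb strength on the joint:
N' = W cosα − U − V sinα = 1243·cos35.6° − 307 − 49·sin35.6° = 675.2 kN/m
Driving force T = W sinα + V cosα = 1243·sin35.6° + 49·cos35.6° = 763.4 kN/m
Resisting force R = c·L + N'·tanφ_j = 12·19.7 + 675.2·tan23.2° = 236.4 + 289.4 = 525.8 kN/m
FS = R / T = 525.8 / 763.4 = 0.689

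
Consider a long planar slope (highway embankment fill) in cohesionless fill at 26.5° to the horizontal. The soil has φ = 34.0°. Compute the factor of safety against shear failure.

For a dry cohesionless infinite slope the factor of safety is FS = tanφ / tanβ.
FS = tan34.0° / tan26.5° = 0.6745 / 0.4986 = 1.353

FS = 1.35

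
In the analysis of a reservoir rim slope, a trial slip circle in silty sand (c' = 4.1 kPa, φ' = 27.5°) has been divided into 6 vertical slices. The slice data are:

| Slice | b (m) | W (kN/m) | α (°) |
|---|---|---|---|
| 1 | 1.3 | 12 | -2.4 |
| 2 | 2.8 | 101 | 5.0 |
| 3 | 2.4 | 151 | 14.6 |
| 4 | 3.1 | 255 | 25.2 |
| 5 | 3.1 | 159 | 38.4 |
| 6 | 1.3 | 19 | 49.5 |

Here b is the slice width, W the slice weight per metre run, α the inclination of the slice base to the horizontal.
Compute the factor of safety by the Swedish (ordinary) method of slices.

FS = 1.46

Ordinary method of slices: FS = Σ[c'·Δl_i + (W_i cosα_i)·tanφ'] / Σ W_i sinα_i, with Δl_i = b_i / cosα_i.
Slice 1: Δl = 1.3/cos(-2.4°) = 1.301 m; N'_1 = 12·cos(-2.4°) = 12.0; c'Δl = 5.33; W sinα = -0.5
Slice 2: Δl = 2.8/cos5.0° = 2.811 m; N'_2 = 101·cos5.0° = 100.6; c'Δl = 11.52; W sinα = 8.8
Slice 3: Δl = 2.4/cos14.6° = 2.480 m; N'_3 = 151·cos14.6° = 146.1; c'Δl = 10.17; W sinα = 38.1
Slice 4: Δl = 3.1/cos25.2° = 3.426 m; N'_4 = 255·cos25.2° = 230.7; c'Δl = 14.05; W sinα = 108.6
Slice 5: Δl = 3.1/cos38.4° = 3.956 m; N'_5 = 159·cos38.4° = 124.6; c'Δl = 16.22; W sinα = 98.8
Slice 6: Δl = 1.3/cos49.5° = 2.002 m; N'_6 = 19·cos49.5° = 12.3; c'Δl = 8.21; W sinα = 14.4
Σc'Δl = 65.5 kN/m; ΣN' = 626.4 kN/m; ΣW sinα = 268.1 kN/m
Resisting = 65.5 + 626.4·tan27.5° = 65.5 + 326.1 = 391.6 kN/m
FS = 391.6 / 268.1 = 1.460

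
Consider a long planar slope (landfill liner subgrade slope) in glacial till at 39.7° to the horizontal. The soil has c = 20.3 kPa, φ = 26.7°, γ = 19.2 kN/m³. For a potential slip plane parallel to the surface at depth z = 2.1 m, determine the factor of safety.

FS = 1.63

For an infinite slope with a slip plane parallel to the surface (no pore pressure): FS = [c + γz cos²β tanφ] / [γz sinβ cosβ].
γz = 19.2·2.1 = 40.32 kN/m²
Numerator = 20.3 + 40.32·cos²39.7°·tan26.7° = 20.3 + 40.32·0.5920·0.5029 = 32.305 kPa
Denominator = 40.32·sin39.7°·cos39.7° = 40.32·0.6388·0.7694 = 19.816 kPa
FS = 32.305 / 19.816 = 1.630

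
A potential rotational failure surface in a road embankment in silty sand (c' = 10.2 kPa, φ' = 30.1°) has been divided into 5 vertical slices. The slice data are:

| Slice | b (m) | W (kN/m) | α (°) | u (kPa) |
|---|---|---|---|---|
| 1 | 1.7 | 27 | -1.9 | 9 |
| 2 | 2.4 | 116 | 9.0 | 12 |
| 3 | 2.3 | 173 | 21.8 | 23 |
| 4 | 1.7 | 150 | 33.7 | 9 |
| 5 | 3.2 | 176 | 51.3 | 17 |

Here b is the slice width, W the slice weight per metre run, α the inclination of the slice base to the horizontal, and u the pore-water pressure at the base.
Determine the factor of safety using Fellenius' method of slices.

FS = 1.10

Ordinary method of slices: FS = Σ[c'·Δl_i + (W_i cosα_i − u_i·Δl_i)·tanφ'] / Σ W_i sinα_i, with Δl_i = b_i / cosα_i.
Slice 1: Δl = 1.7/cos(-1.9°) = 1.701 m; N'_1 = 27·cos(-1.9°) − 9·1.701 = 11.7; c'Δl = 17.35; W sinα = -0.9
Slice 2: Δl = 2.4/cos9.0° = 2.430 m; N'_2 = 116·cos9.0° − 12·2.430 = 85.4; c'Δl = 24.79; W sinα = 18.1
Slice 3: Δl = 2.3/cos21.8° = 2.477 m; N'_3 = 173·cos21.8° − 23·2.477 = 103.7; c'Δl = 25.27; W sinα = 64.2
Slice 4: Δl = 1.7/cos33.7° = 2.043 m; N'_4 = 150·cos33.7° − 9·2.043 = 106.4; c'Δl = 20.84; W sinα = 83.2
Slice 5: Δl = 3.2/cos51.3° = 5.118 m; N'_5 = 176·cos51.3° − 17·5.118 = 23.0; c'Δl = 52.20; W sinα = 137.4
Σc'Δl = 140.4 kN/m; ΣN' = 330.2 kN/m; ΣW sinα = 302.1 kN/m
Resisting = 140.4 + 330.2·tan30.1° = 140.4 + 191.4 = 331.8 kN/m
FS = 331.8 / 302.1 = 1.099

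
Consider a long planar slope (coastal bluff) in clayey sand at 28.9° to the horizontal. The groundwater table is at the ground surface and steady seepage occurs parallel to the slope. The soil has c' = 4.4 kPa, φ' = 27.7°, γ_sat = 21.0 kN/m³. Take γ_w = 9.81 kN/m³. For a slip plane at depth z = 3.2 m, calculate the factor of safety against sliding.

FS = 0.66

With seepage parallel to the slope and the water table at the surface, the effective normal stress on the slip plane uses the buoyant unit weight γ' = γ_sat − γ_w while the driving shear stress uses γ_sat:
FS = [c' + γ' z cos²β tanφ'] / [γ_sat z sinβ cosβ]
γ' = 21.0 − 9.81 = 11.19 kN/m³
Numerator = 4.4 + 11.19·3.2·cos²28.9°·tan27.7° = 4.4 + 11.19·3.2·0.7664·0.5250 = 18.809 kPa
Denominator = 21.0·3.2·sin28.9°·cos28.9° = 21.0·3.2·0.4833·0.8755 = 28.432 kPa
FS = 18.809 / 28.432 = 0.662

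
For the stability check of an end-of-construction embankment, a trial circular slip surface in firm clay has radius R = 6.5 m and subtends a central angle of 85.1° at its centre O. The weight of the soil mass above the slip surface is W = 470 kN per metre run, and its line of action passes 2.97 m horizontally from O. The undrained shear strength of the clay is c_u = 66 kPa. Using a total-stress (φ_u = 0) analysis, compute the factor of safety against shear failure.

Taking moments about the centre O, the resisting moment is provided by the undrained shear strength acting along the arc:
Arc length L_a = R·θ = 6.5·(85.1°·π/180) = 6.5·1.4853 = 9.65 m
M_R = c_u·L_a·R = 66·9.65·6.5 = 4141.7 kN·m/m
M_D = W·d = 470·2.97 = 1395.9 kN·m/m
FS = M_R / M_D = 4141.7 / 1395.9 = 2.967

FS = 2.97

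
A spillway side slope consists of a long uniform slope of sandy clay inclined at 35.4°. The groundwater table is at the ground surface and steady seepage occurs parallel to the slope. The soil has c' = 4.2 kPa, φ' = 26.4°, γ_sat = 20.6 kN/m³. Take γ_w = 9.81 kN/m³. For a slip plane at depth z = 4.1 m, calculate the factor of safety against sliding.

FS = 0.47

With seepage parallel to the slope and the water table at the surface, the effective normal stress on the slip plane uses the buoyant unit weight γ' = γ_sat − γ_w while the driving shear stress uses γ_sat:
FS = [c' + γ' z cos²β tanφ'] / [γ_sat z sinβ cosβ]
γ' = 20.6 − 9.81 = 10.79 kN/m³
Numerator = 4.2 + 10.79·4.1·cos²35.4°·tan26.4° = 4.2 + 10.79·4.1·0.6644·0.4964 = 18.791 kPa
Denominator = 20.6·4.1·sin35.4°·cos35.4° = 20.6·4.1·0.5793·0.8151 = 39.881 kPa
FS = 18.791 / 39.881 = 0.471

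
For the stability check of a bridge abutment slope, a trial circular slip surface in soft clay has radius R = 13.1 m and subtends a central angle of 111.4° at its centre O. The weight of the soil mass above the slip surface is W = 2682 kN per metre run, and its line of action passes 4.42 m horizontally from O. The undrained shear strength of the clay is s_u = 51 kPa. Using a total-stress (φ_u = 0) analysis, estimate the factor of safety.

FS = 1.44

Taking moments about the centre O, the resisting moment is provided by the undrained shear strength acting along the arc:
Arc length L_a = R·θ = 13.1·(111.4°·π/180) = 13.1·1.9443 = 25.47 m
M_R = s_u·L_a·R = 51·25.47·13.1 = 17016.7 kN·m/m
M_D = W·d = 2682·4.42 = 11854.4 kN·m/m
FS = M_R / M_D = 17016.7 / 11854.4 = 1.435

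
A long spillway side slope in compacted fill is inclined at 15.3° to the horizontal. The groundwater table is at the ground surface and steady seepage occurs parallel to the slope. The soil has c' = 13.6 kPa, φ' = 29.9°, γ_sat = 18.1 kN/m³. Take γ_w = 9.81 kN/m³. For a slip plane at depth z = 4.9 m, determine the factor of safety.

FS = 1.57

With seepage parallel to the slope and the water table at the surface, the effective normal stress on the slip plane uses the buoyant unit weight γ' = γ_sat − γ_w while the driving shear stress uses γ_sat:
FS = [c' + γ' z cos²β tanφ'] / [γ_sat z sinβ cosβ]
γ' = 18.1 − 9.81 = 8.29 kN/m³
Numerator = 13.6 + 8.29·4.9·cos²15.3°·tan29.9° = 13.6 + 8.29·4.9·0.9304·0.5750 = 35.332 kPa
Denominator = 18.1·4.9·sin15.3°·cos15.3° = 18.1·4.9·0.2639·0.9646 = 22.573 kPa
FS = 35.332 / 22.573 = 1.565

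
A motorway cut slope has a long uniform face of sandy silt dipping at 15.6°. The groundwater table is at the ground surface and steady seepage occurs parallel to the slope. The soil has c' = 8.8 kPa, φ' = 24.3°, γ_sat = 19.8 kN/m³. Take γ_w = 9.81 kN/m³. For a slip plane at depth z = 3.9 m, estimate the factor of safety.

FS = 1.26

With seepage parallel to the slope and the water table at the surface, the effective normal stress on the slip plane uses the buoyant unit weight γ' = γ_sat − γ_w while the driving shear stress uses γ_sat:
FS = [c' + γ' z cos²β tanφ'] / [γ_sat z sinβ cosβ]
γ' = 19.8 − 9.81 = 9.99 kN/m³
Numerator = 8.8 + 9.99·3.9·cos²15.6°·tan24.3° = 8.8 + 9.99·3.9·0.9277·0.4515 = 25.119 kPa
Denominator = 19.8·3.9·sin15.6°·cos15.6° = 19.8·3.9·0.2689·0.9632 = 20.001 kPa
FS = 25.119 / 20.001 = 1.256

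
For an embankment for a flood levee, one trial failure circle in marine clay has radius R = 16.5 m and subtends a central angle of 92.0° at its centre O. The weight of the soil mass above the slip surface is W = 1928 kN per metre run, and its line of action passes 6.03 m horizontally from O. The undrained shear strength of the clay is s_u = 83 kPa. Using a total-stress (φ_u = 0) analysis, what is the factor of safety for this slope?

Taking moments about the centre O, the resisting moment is provided by the undrained shear strength acting along the arc:
Arc length L_a = R·θ = 16.5·(92.0°·π/180) = 16.5·1.6057 = 26.49 m
M_R = s_u·L_a·R = 83·26.49·16.5 = 36283.7 kN·m/m
M_D = W·d = 1928·6.03 = 11625.8 kN·m/m
FS = M_R / M_D = 36283.7 / 11625.8 = 3.121

FS = 3.12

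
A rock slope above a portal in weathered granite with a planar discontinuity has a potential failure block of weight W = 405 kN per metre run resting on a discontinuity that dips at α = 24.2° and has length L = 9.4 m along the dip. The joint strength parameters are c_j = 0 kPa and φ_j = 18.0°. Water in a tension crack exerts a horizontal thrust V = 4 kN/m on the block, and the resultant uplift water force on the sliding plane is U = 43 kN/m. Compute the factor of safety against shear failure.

FS = 0.62

Resolving the block weight along and normal to the plane and applying the Mohr–Coulomb strength on the joint:
N' = W cosα − U − V sinα = 405·cos24.2° − 43 − 4·sin24.2° = 324.8 kN/m
Driving force T = W sinα + V cosα = 405·sin24.2° + 4·cos24.2° = 169.7 kN/m
Resisting force R = c_j·L + N'·tanφ_j = 0·9.4 + 324.8·tan18.0° = 0.0 + 105.5 = 105.5 kN/m
FS = R / T = 105.5 / 169.7 = 0.622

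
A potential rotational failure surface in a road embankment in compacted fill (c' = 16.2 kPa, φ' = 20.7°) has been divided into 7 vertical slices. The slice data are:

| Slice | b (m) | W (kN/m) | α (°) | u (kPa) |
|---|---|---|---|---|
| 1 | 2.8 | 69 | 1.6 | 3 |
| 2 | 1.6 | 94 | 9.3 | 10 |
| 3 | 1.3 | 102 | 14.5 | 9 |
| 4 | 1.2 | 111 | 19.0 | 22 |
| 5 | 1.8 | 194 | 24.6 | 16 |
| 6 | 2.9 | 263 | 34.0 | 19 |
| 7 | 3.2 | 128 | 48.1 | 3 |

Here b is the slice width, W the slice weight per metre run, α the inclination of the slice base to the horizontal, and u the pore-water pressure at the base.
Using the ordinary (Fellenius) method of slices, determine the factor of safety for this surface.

Ordinary method of slices: FS = Σ[c'·Δl_i + (W_i cosα_i − u_i·Δl_i)·tanφ'] / Σ W_i sinα_i, with Δl_i = b_i / cosα_i.
Slice 1: Δl = 2.8/cos1.6° = 2.801 m; N'_1 = 69·cos1.6° − 3·2.801 = 60.6; c'Δl = 45.38; W sinα = 1.9
Slice 2: Δl = 1.6/cos9.3° = 1.621 m; N'_2 = 94·cos9.3° − 10·1.621 = 76.6; c'Δl = 26.27; W sinα = 15.2
Slice 3: Δl = 1.3/cos14.5° = 1.343 m; N'_3 = 102·cos14.5° − 9·1.343 = 86.7; c'Δl = 21.75; W sinα = 25.5
Slice 4: Δl = 1.2/cos19.0° = 1.269 m; N'_4 = 111·cos19.0° − 22·1.269 = 77.0; c'Δl = 20.56; W sinα = 36.1
Slice 5: Δl = 1.8/cos24.6° = 1.980 m; N'_5 = 194·cos24.6° − 16·1.980 = 144.7; c'Δl = 32.07; W sinα = 80.8
Slice 6: Δl = 2.9/cos34.0° = 3.498 m; N'_6 = 263·cos34.0° − 19·3.498 = 151.6; c'Δl = 56.67; W sinα = 147.1
Slice 7: Δl = 3.2/cos48.1° = 4.792 m; N'_7 = 128·cos48.1° − 3·4.792 = 71.1; c'Δl = 77.62; W sinα = 95.3
Σc'Δl = 280.3 kN/m; ΣN' = 668.2 kN/m; ΣW sinα = 401.9 kN/m
Resisting = 280.3 + 668.2·tan20.7° = 280.3 + 252.5 = 532.8 kN/m
FS = 532.8 / 401.9 = 1.326

FS = 1.33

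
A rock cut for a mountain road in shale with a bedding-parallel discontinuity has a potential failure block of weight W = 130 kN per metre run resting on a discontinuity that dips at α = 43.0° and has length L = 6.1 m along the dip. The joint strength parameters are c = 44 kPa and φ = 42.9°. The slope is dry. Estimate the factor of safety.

Resolving the block weight along and normal to the plane and applying the Mohr–Coulomb strength on the joint:
N' = W cosα = 130·cos43.0° = 95.1 kN/m
Driving force T = W sinα = 130·sin43.0° = 88.7 kN/m
Resisting force R = c·L + N'·tanφ = 44·6.1 + 95.1·tan42.9° = 268.4 + 88.4 = 356.8 kN/m
FS = R / T = 356.8 / 88.7 = 4.024

FS = 4.02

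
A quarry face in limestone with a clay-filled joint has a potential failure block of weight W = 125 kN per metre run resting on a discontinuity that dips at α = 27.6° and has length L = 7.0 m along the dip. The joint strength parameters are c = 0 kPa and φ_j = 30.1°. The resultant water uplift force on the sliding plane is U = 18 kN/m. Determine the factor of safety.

FS = 0.93

Resolving the block weight along and normal to the plane and applying the Mohr–Coulomb strength on the joint:
N' = W cosα − U = 125·cos27.6° − 18 = 92.8 kN/m
Driving force T = W sinα = 125·sin27.6° = 57.9 kN/m
Resisting force R = c·L + N'·tanφ_j = 0·7.0 + 92.8·tan30.1° = 0.0 + 53.8 = 53.8 kN/m
FS = R / T = 53.8 / 57.9 = 0.929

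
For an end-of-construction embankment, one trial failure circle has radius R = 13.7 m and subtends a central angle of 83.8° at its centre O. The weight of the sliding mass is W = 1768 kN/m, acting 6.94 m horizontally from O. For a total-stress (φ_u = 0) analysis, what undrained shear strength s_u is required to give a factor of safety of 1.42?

FS = s_u·L_a·R / (W·d), so s_u = FS·W·d / (L_a·R).
Arc length L_a = R·θ = 13.7·(83.8°·π/180) = 13.7·1.4626 = 20.04 m
s_u = 1.42·1768·6.94 / (20.04·13.7) = 17423.3 / 274.51 = 63.47 kPa

s_u = 63.5 kPa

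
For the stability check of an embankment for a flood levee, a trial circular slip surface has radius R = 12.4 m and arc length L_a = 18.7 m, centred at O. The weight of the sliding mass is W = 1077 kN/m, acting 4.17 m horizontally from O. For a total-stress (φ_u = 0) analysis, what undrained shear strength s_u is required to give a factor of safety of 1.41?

s_u = 27.3 kPa

FS = s_u·L_a·R / (W·d), so s_u = FS·W·d / (L_a·R).
s_u = 1.41·1077·4.17 / (18.70·12.4) = 6332.4 / 231.88 = 27.31 kPa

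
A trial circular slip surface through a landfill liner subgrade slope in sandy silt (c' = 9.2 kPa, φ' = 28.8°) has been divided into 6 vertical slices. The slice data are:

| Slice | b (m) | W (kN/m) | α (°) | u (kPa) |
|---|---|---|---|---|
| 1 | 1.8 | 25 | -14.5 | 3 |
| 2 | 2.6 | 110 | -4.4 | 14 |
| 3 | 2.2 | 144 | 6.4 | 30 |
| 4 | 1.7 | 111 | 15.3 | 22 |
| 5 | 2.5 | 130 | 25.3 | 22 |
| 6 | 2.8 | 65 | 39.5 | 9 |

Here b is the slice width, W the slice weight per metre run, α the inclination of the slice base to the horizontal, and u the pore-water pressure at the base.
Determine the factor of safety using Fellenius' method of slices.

FS = 2.41

Ordinary method of slices: FS = Σ[c'·Δl_i + (W_i cosα_i − u_i·Δl_i)·tanφ'] / Σ W_i sinα_i, with Δl_i = b_i / cosα_i.
Slice 1: Δl = 1.8/cos(-14.5°) = 1.859 m; N'_1 = 25·cos(-14.5°) − 3·1.859 = 18.6; c'Δl = 17.10; W sinα = -6.3
Slice 2: Δl = 2.6/cos(-4.4°) = 2.608 m; N'_2 = 110·cos(-4.4°) − 14·2.608 = 73.2; c'Δl = 23.99; W sinα = -8.4
Slice 3: Δl = 2.2/cos6.4° = 2.214 m; N'_3 = 144·cos6.4° − 30·2.214 = 76.7; c'Δl = 20.37; W sinα = 16.1
Slice 4: Δl = 1.7/cos15.3° = 1.762 m; N'_4 = 111·cos15.3° − 22·1.762 = 68.3; c'Δl = 16.21; W sinα = 29.3
Slice 5: Δl = 2.5/cos25.3° = 2.765 m; N'_5 = 130·cos25.3° − 22·2.765 = 56.7; c'Δl = 25.44; W sinα = 55.6
Slice 6: Δl = 2.8/cos39.5° = 3.629 m; N'_6 = 65·cos39.5° − 9·3.629 = 17.5; c'Δl = 33.38; W sinα = 41.3
Σc'Δl = 136.5 kN/m; ΣN' = 311.0 kN/m; ΣW sinα = 127.5 kN/m
Resisting = 136.5 + 311.0·tan28.8° = 136.5 + 171.0 = 307.5 kN/m
FS = 307.5 / 127.5 = 2.411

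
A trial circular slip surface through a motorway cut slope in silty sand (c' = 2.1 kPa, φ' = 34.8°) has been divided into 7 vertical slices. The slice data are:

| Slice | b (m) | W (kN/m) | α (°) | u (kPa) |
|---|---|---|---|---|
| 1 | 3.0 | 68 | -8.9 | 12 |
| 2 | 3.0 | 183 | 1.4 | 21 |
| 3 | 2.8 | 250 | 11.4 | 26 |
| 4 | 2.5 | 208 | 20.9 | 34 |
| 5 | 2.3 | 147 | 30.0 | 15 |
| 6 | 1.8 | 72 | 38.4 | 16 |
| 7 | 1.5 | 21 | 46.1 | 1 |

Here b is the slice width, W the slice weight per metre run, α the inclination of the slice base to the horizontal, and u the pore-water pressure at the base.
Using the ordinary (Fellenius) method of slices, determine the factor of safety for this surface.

FS = 1.66

Ordinary method of slices: FS = Σ[c'·Δl_i + (W_i cosα_i − u_i·Δl_i)·tanφ'] / Σ W_i sinα_i, with Δl_i = b_i / cosα_i.
Slice 1: Δl = 3.0/cos(-8.9°) = 3.037 m; N'_1 = 68·cos(-8.9°) − 12·3.037 = 30.7; c'Δl = 6.38; W sinα = -10.5
Slice 2: Δl = 3.0/cos1.4° = 3.001 m; N'_2 = 183·cos1.4° − 21·3.001 = 119.9; c'Δl = 6.30; W sinα = 4.5
Slice 3: Δl = 2.8/cos11.4° = 2.856 m; N'_3 = 250·cos11.4° − 26·2.856 = 170.8; c'Δl = 6.00; W sinα = 49.4
Slice 4: Δl = 2.5/cos20.9° = 2.676 m; N'_4 = 208·cos20.9° − 34·2.676 = 103.3; c'Δl = 5.62; W sinα = 74.2
Slice 5: Δl = 2.3/cos30.0° = 2.656 m; N'_5 = 147·cos30.0° − 15·2.656 = 87.5; c'Δl = 5.58; W sinα = 73.5
Slice 6: Δl = 1.8/cos38.4° = 2.297 m; N'_6 = 72·cos38.4° − 16·2.297 = 19.7; c'Δl = 4.82; W sinα = 44.7
Slice 7: Δl = 1.5/cos46.1° = 2.163 m; N'_7 = 21·cos46.1° − 1·2.163 = 12.4; c'Δl = 4.54; W sinα = 15.1
Σc'Δl = 39.2 kN/m; ΣN' = 544.3 kN/m; ΣW sinα = 250.9 kN/m
Resisting = 39.2 + 544.3·tan34.8° = 39.2 + 378.3 = 417.6 kN/m
FS = 417.6 / 250.9 = 1.664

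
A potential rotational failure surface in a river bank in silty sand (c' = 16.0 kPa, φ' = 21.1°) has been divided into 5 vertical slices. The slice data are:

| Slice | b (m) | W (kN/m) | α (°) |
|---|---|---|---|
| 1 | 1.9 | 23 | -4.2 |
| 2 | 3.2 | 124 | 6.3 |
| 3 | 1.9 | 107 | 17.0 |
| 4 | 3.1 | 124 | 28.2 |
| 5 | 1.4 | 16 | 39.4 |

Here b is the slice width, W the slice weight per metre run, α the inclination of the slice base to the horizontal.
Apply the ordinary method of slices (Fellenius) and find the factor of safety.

Ordinary method of slices: FS = Σ[c'·Δl_i + (W_i cosα_i)·tanφ'] / Σ W_i sinα_i, with Δl_i = b_i / cosα_i.
Slice 1: Δl = 1.9/cos(-4.2°) = 1.905 m; N'_1 = 23·cos(-4.2°) = 22.9; c'Δl = 30.48; W sinα = -1.7
Slice 2: Δl = 3.2/cos6.3° = 3.219 m; N'_2 = 124·cos6.3° = 123.3; c'Δl = 51.51; W sinα = 13.6
Slice 3: Δl = 1.9/cos17.0° = 1.987 m; N'_3 = 107·cos17.0° = 102.3; c'Δl = 31.79; W sinα = 31.3
Slice 4: Δl = 3.1/cos28.2° = 3.518 m; N'_4 = 124·cos28.2° = 109.3; c'Δl = 56.28; W sinα = 58.6
Slice 5: Δl = 1.4/cos39.4° = 1.812 m; N'_5 = 16·cos39.4° = 12.4; c'Δl = 28.99; W sinα = 10.2
Σc'Δl = 199.1 kN/m; ΣN' = 370.2 kN/m; ΣW sinα = 112.0 kN/m
Resisting = 199.1 + 370.2·tan21.1° = 199.1 + 142.8 = 341.9 kN/m
FS = 341.9 / 112.0 = 3.054

FS = 3.05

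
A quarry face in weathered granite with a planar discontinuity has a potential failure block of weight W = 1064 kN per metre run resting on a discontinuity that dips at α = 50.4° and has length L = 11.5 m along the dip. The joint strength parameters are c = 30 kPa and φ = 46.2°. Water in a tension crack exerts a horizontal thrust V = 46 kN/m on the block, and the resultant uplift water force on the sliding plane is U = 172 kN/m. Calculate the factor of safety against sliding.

Resolving the block weight along and normal to the plane and applying the Mohr–Coulomb strength on the joint:
N' = W cosα − U − V sinα = 1064·cos50.4° − 172 − 46·sin50.4° = 470.8 kN/m
Driving force T = W sinα + V cosα = 1064·sin50.4° + 46·cos50.4° = 849.1 kN/m
Resisting force R = c·L + N'·tanφ = 30·11.5 + 470.8·tan46.2° = 345.0 + 490.9 = 835.9 kN/m
FS = R / T = 835.9 / 849.1 = 0.984

FS = 0.98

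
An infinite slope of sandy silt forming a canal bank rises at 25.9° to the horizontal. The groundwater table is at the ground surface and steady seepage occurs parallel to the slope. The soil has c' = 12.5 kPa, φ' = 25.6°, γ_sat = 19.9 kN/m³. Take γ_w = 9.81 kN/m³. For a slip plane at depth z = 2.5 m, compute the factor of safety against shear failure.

With seepage parallel to the slope and the water table at the surface, the effective normal stress on the slip plane uses the buoyant unit weight γ' = γ_sat − γ_w while the driving shear stress uses γ_sat:
FS = [c' + γ' z cos²β tanφ'] / [γ_sat z sinβ cosβ]
γ' = 19.9 − 9.81 = 10.09 kN/m³
Numerator = 12.5 + 10.09·2.5·cos²25.9°·tan25.6° = 12.5 + 10.09·2.5·0.8092·0.4791 = 22.280 kPa
Denominator = 19.9·2.5·sin25.9°·cos25.9° = 19.9·2.5·0.4368·0.8996 = 19.548 kPa
FS = 22.280 / 19.548 = 1.140

FS = 1.14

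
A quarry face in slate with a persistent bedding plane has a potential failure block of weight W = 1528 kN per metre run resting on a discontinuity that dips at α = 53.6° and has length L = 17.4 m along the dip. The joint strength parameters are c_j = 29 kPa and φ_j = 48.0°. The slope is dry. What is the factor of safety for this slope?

Resolving the block weight along and normal to the plane and applying the Mohr–Coulomb strength on the joint:
N' = W cosα = 1528·cos53.6° = 906.7 kN/m
Driving force T = W sinα = 1528·sin53.6° = 1229.9 kN/m
Resisting force R = c_j·L + N'·tanφ_j = 29·17.4 + 906.7·tan48.0° = 504.6 + 1007.0 = 1511.6 kN/m
FS = R / T = 1511.6 / 1229.9 = 1.229

FS = 1.23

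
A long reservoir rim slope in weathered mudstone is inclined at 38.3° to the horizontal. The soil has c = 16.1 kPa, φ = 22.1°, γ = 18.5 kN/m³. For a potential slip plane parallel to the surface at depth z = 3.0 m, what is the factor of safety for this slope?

FS = 1.11

For an infinite slope with a slip plane parallel to the surface (no pore pressure): FS = [c + γz cos²β tanφ] / [γz sinβ cosβ].
γz = 18.5·3.0 = 55.50 kN/m²
Numerator = 16.1 + 55.50·cos²38.3°·tan22.1° = 16.1 + 55.50·0.6159·0.4061 = 29.979 kPa
Denominator = 55.50·sin38.3°·cos38.3° = 55.50·0.6198·0.7848 = 26.995 kPa
FS = 29.979 / 26.995 = 1.111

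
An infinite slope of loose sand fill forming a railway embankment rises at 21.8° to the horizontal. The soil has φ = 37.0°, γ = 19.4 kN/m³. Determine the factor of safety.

For a dry cohesionless infinite slope the factor of safety is FS = tanφ / tanβ.
FS = tan37.0° / tan21.8° = 0.7536 / 0.4000 = 1.884

FS = 1.88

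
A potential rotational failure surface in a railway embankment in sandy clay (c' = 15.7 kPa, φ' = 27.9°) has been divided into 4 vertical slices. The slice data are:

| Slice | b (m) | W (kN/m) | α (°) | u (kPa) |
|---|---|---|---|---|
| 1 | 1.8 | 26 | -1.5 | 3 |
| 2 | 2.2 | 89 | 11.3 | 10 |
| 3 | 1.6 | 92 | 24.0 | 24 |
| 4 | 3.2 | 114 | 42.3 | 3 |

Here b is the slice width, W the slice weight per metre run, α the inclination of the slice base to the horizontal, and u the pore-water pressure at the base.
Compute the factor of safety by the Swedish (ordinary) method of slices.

FS = 2.02

Ordinary method of slices: FS = Σ[c'·Δl_i + (W_i cosα_i − u_i·Δl_i)·tanφ'] / Σ W_i sinα_i, with Δl_i = b_i / cosα_i.
Slice 1: Δl = 1.8/cos(-1.5°) = 1.801 m; N'_1 = 26·cos(-1.5°) − 3·1.801 = 20.6; c'Δl = 28.27; W sinα = -0.7
Slice 2: Δl = 2.2/cos11.3° = 2.243 m; N'_2 = 89·cos11.3° − 10·2.243 = 64.8; c'Δl = 35.22; W sinα = 17.4
Slice 3: Δl = 1.6/cos24.0° = 1.751 m; N'_3 = 92·cos24.0° − 24·1.751 = 42.0; c'Δl = 27.50; W sinα = 37.4
Slice 4: Δl = 3.2/cos42.3° = 4.326 m; N'_4 = 114·cos42.3° − 3·4.326 = 71.3; c'Δl = 67.93; W sinα = 76.7
Σc'Δl = 158.9 kN/m; ΣN' = 198.8 kN/m; ΣW sinα = 130.9 kN/m
Resisting = 158.9 + 198.8·tan27.9° = 158.9 + 105.2 = 264.2 kN/m
FS = 264.2 / 130.9 = 2.018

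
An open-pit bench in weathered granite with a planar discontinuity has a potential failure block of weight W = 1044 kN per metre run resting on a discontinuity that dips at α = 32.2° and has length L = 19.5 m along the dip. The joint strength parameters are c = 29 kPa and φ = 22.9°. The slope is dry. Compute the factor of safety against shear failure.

Resolving the block weight along and normal to the plane and applying the Mohr–Coulomb strength on the joint:
N' = W cosα = 1044·cos32.2° = 883.4 kN/m
Driving force T = W sinα = 1044·sin32.2° = 556.3 kN/m
Resisting force R = c·L + N'·tanφ = 29·19.5 + 883.4·tan22.9° = 565.5 + 373.2 = 938.7 kN/m
FS = R / T = 938.7 / 556.3 = 1.687

FS = 1.69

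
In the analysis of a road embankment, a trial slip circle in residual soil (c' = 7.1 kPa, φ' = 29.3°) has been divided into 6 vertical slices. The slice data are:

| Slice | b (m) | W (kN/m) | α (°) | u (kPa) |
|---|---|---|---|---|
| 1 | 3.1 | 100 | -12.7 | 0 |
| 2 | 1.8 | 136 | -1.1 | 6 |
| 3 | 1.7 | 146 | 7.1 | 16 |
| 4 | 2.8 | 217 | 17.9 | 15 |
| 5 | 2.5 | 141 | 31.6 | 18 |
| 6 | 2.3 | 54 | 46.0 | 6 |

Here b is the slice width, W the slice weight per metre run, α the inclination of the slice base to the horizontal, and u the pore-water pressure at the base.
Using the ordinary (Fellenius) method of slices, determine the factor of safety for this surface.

Ordinary method of slices: FS = Σ[c'·Δl_i + (W_i cosα_i − u_i·Δl_i)·tanφ'] / Σ W_i sinα_i, with Δl_i = b_i / cosα_i.
Slice 1: Δl = 3.1/cos(-12.7°) = 3.178 m; N'_1 = 100·cos(-12.7°) − 0·3.178 = 97.6; c'Δl = 22.56; W sinα = -22.0
Slice 2: Δl = 1.8/cos(-1.1°) = 1.800 m; N'_2 = 136·cos(-1.1°) − 6·1.800 = 125.2; c'Δl = 12.78; W sinα = -2.6
Slice 3: Δl = 1.7/cos7.1° = 1.713 m; N'_3 = 146·cos7.1° − 16·1.713 = 117.5; c'Δl = 12.16; W sinα = 18.0
Slice 4: Δl = 2.8/cos17.9° = 2.942 m; N'_4 = 217·cos17.9° − 15·2.942 = 162.4; c'Δl = 20.89; W sinα = 66.7
Slice 5: Δl = 2.5/cos31.6° = 2.935 m; N'_5 = 141·cos31.6° − 18·2.935 = 67.3; c'Δl = 20.84; W sinα = 73.9
Slice 6: Δl = 2.3/cos46.0° = 3.311 m; N'_6 = 54·cos46.0° − 6·3.311 = 17.6; c'Δl = 23.51; W sinα = 38.8
Σc'Δl = 112.7 kN/m; ΣN' = 587.5 kN/m; ΣW sinα = 172.9 kN/m
Resisting = 112.7 + 587.5·tan29.3° = 112.7 + 329.7 = 442.4 kN/m
FS = 442.4 / 172.9 = 2.559

FS = 2.56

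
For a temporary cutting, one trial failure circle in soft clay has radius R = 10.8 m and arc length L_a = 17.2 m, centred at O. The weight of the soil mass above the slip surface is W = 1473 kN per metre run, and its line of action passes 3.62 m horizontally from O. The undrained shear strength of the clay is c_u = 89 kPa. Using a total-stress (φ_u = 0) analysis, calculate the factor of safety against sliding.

Taking moments about the centre O, the resisting moment is provided by the undrained shear strength acting along the arc:
M_R = c_u·L_a·R = 89·17.20·10.8 = 16532.6 kN·m/m
M_D = W·d = 1473·3.62 = 5332.3 kN·m/m
FS = M_R / M_D = 16532.6 / 5332.3 = 3.100

FS = 3.10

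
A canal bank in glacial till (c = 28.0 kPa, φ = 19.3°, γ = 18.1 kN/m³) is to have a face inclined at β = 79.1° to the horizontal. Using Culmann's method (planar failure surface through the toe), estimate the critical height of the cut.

Culmann's analysis gives the critical failure plane at α_cr = (β + φ)/2 = (79.1 + 19.3)/2 = 49.2°, and the critical height
H_c = (4c/γ) · sinβ cosφ / [1 − cos(β − φ)]
    = (4·28.0/18.1) · sin79.1°·cos19.3° / [1 − cos(59.8°)]
    = 6.188 · 0.9820·0.9438 / [1 − 0.5030]
    = 6.188 · 0.9268 / 0.4970
    = 11.54 m

H_c = 11.54 m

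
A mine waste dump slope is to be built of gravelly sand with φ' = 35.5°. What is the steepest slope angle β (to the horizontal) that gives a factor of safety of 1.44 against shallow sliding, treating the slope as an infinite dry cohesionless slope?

For an infinite dry cohesionless slope FS = tanφ'/tanβ, so tanβ = tanφ' / FS.
tanβ = tan35.5° / 1.44 = 0.7133 / 1.44 = 0.4953
β = arctan(0.4953) = 26.35°

β = 26.4°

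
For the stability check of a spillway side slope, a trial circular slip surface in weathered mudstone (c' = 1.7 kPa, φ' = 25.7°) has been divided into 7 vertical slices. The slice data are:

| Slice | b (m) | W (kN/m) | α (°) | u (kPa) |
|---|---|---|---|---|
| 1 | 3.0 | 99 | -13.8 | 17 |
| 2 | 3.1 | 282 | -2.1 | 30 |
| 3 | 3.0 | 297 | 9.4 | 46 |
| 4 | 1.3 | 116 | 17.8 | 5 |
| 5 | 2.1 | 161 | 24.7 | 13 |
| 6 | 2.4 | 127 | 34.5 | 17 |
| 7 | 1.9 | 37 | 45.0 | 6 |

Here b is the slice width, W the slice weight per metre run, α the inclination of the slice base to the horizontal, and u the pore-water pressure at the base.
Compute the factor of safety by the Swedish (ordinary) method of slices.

Ordinary method of slices: FS = Σ[c'·Δl_i + (W_i cosα_i − u_i·Δl_i)·tanφ'] / Σ W_i sinα_i, with Δl_i = b_i / cosα_i.
Slice 1: Δl = 3.0/cos(-13.8°) = 3.089 m; N'_1 = 99·cos(-13.8°) − 17·3.089 = 43.6; c'Δl = 5.25; W sinα = -23.6
Slice 2: Δl = 3.1/cos(-2.1°) = 3.102 m; N'_2 = 282·cos(-2.1°) − 30·3.102 = 188.7; c'Δl = 5.27; W sinα = -10.3
Slice 3: Δl = 3.0/cos9.4° = 3.041 m; N'_3 = 297·cos9.4° − 46·3.041 = 153.1; c'Δl = 5.17; W sinα = 48.5
Slice 4: Δl = 1.3/cos17.8° = 1.365 m; N'_4 = 116·cos17.8° − 5·1.365 = 103.6; c'Δl = 2.32; W sinα = 35.5
Slice 5: Δl = 2.1/cos24.7° = 2.311 m; N'_5 = 161·cos24.7° − 13·2.311 = 116.2; c'Δl = 3.93; W sinα = 67.3
Slice 6: Δl = 2.4/cos34.5° = 2.912 m; N'_6 = 127·cos34.5° − 17·2.912 = 55.2; c'Δl = 4.95; W sinα = 71.9
Slice 7: Δl = 1.9/cos45.0° = 2.687 m; N'_7 = 37·cos45.0° − 6·2.687 = 10.0; c'Δl = 4.57; W sinα = 26.2
Σc'Δl = 31.5 kN/m; ΣN' = 670.5 kN/m; ΣW sinα = 215.4 kN/m
Resisting = 31.5 + 670.5·tan25.7° = 31.5 + 322.7 = 354.2 kN/m
FS = 354.2 / 215.4 = 1.644

FS = 1.64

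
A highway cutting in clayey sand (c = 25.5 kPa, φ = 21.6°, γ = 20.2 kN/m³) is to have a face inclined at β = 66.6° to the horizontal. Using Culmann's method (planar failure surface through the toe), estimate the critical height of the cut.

H_c = 14.71 m

Culmann's analysis gives the critical failure plane at α_cr = (β + φ)/2 = (66.6 + 21.6)/2 = 44.1°, and the critical height
H_c = (4c/γ) · sinβ cosφ / [1 − cos(β − φ)]
    = (4·25.5/20.2) · sin66.6°·cos21.6° / [1 − cos(45.0°)]
    = 5.050 · 0.9178·0.9298 / [1 − 0.7071]
    = 5.050 · 0.8533 / 0.2929
    = 14.71 m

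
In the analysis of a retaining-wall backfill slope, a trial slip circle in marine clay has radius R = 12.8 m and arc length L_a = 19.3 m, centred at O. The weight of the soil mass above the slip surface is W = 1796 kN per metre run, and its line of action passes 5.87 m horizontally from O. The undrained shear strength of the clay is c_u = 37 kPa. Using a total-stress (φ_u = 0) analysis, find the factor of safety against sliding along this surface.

FS = 0.87

Taking moments about the centre O, the resisting moment is provided by the undrained shear strength acting along the arc:
M_R = c_u·L_a·R = 37·19.30·12.8 = 9140.5 kN·m/m
M_D = W·d = 1796·5.87 = 10542.5 kN·m/m
FS = M_R / M_D = 9140.5 / 10542.5 = 0.867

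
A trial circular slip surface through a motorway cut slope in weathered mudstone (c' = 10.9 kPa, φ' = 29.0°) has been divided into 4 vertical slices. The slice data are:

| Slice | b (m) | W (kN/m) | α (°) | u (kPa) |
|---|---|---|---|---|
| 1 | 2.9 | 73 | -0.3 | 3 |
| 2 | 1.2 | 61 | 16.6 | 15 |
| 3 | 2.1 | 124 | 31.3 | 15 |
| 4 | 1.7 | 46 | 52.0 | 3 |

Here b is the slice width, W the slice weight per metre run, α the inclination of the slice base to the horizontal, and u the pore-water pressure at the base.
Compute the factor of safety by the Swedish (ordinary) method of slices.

Ordinary method of slices: FS = Σ[c'·Δl_i + (W_i cosα_i − u_i·Δl_i)·tanφ'] / Σ W_i sinα_i, with Δl_i = b_i / cosα_i.
Slice 1: Δl = 2.9/cos(-0.3°) = 2.900 m; N'_1 = 73·cos(-0.3°) − 3·2.900 = 64.3; c'Δl = 31.61; W sinα = -0.4
Slice 2: Δl = 1.2/cos16.6° = 1.252 m; N'_2 = 61·cos16.6° − 15·1.252 = 39.7; c'Δl = 13.65; W sinα = 17.4
Slice 3: Δl = 2.1/cos31.3° = 2.458 m; N'_3 = 124·cos31.3° − 15·2.458 = 69.1; c'Δl = 26.79; W sinα = 64.4
Slice 4: Δl = 1.7/cos52.0° = 2.761 m; N'_4 = 46·cos52.0° − 3·2.761 = 20.0; c'Δl = 30.10; W sinα = 36.2
Σc'Δl = 102.1 kN/m; ΣN' = 193.1 kN/m; ΣW sinα = 117.7 kN/m
Resisting = 102.1 + 193.1·tan29.0° = 102.1 + 107.0 = 209.2 kN/m
FS = 209.2 / 117.7 = 1.777

FS = 1.78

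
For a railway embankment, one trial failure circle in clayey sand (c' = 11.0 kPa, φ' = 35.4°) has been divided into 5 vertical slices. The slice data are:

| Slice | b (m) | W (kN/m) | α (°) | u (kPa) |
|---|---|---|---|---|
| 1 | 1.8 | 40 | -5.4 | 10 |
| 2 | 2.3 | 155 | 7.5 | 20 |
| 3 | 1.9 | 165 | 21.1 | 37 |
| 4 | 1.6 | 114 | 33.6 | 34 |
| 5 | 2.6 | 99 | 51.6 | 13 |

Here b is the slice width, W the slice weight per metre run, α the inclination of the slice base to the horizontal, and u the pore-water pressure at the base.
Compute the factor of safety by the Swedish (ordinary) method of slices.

FS = 1.43

Ordinary method of slices: FS = Σ[c'·Δl_i + (W_i cosα_i − u_i·Δl_i)·tanφ'] / Σ W_i sinα_i, with Δl_i = b_i / cosα_i.
Slice 1: Δl = 1.8/cos(-5.4°) = 1.808 m; N'_1 = 40·cos(-5.4°) − 10·1.808 = 21.7; c'Δl = 19.89; W sinα = -3.8
Slice 2: Δl = 2.3/cos7.5° = 2.320 m; N'_2 = 155·cos7.5° − 20·2.320 = 107.3; c'Δl = 25.52; W sinα = 20.2
Slice 3: Δl = 1.9/cos21.1° = 2.037 m; N'_3 = 165·cos21.1° − 37·2.037 = 78.6; c'Δl = 22.40; W sinα = 59.4
Slice 4: Δl = 1.6/cos33.6° = 1.921 m; N'_4 = 114·cos33.6° − 34·1.921 = 29.6; c'Δl = 21.13; W sinα = 63.1
Slice 5: Δl = 2.6/cos51.6° = 4.186 m; N'_5 = 99·cos51.6° − 13·4.186 = 7.1; c'Δl = 46.04; W sinα = 77.6
Σc'Δl = 135.0 kN/m; ΣN' = 244.3 kN/m; ΣW sinα = 216.5 kN/m
Resisting = 135.0 + 244.3·tan35.4° = 135.0 + 173.6 = 308.6 kN/m
FS = 308.6 / 216.5 = 1.425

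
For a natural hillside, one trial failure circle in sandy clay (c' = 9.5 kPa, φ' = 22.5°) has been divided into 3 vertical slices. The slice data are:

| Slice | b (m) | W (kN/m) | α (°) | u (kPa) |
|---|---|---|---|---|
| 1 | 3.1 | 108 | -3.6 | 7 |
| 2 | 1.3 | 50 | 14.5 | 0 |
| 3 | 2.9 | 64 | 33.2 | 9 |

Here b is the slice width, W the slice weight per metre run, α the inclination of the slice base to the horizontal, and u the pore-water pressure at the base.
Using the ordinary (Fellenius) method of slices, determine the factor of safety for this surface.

Ordinary method of slices: FS = Σ[c'·Δl_i + (W_i cosα_i − u_i·Δl_i)·tanφ'] / Σ W_i sinα_i, with Δl_i = b_i / cosα_i.
Slice 1: Δl = 3.1/cos(-3.6°) = 3.106 m; N'_1 = 108·cos(-3.6°) − 7·3.106 = 86.0; c'Δl = 29.51; W sinα = -6.8
Slice 2: Δl = 1.3/cos14.5° = 1.343 m; N'_2 = 50·cos14.5° − 0·1.343 = 48.4; c'Δl = 12.76; W sinα = 12.5
Slice 3: Δl = 2.9/cos33.2° = 3.466 m; N'_3 = 64·cos33.2° − 9·3.466 = 22.4; c'Δl = 32.92; W sinα = 35.0
Σc'Δl = 75.2 kN/m; ΣN' = 156.8 kN/m; ΣW sinα = 40.8 kN/m
Resisting = 75.2 + 156.8·tan22.5° = 75.2 + 65.0 = 140.1 kN/m
FS = 140.1 / 40.8 = 3.436

FS = 3.44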